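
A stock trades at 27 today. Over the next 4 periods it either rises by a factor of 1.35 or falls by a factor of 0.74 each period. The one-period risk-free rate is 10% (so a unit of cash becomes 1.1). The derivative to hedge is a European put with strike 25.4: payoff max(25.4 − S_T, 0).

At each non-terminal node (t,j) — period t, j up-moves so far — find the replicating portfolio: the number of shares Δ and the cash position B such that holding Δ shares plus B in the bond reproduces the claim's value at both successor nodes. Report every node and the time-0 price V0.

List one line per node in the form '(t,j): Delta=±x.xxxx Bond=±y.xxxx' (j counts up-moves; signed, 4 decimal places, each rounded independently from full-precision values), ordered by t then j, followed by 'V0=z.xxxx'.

(0,0): Delta=-0.1652 Bond=5.9724
(1,0): Delta=-0.4247 Bond=11.7551
(1,1): Delta=-0.0664 Bond=2.9687
(2,0): Delta=-0.9080 Bond=20.0770
(2,1): Delta=-0.2407 Bond=7.9679
(2,2): Delta=0.0000 Bond=0.0000
(3,0): Delta=-1.0000 Bond=23.0909
(3,1): Delta=-0.8730 Bond=21.3859
(3,2): Delta=0.0000 Bond=0.0000
(3,3): Delta=0.0000 Bond=0.0000
V0=1.5132

Under the risk-neutral measure, an up-move has probability p* = (R−d)/(u−d) = 0.5902 and values discount at R = 1.1.
Terminal payoffs: V(4,0)=17.3036, V(4,1)=10.6296, V(4,2)=0.0000, V(4,3)=0.0000, V(4,4)=0.0000
Node (3,0) S=10.9410: V=(p*·10.6296+(1−p*)·17.3036)/1.1=12.1499; Δ=(10.6296−17.3036)/(14.7704−8.0964)=-1.0000; B=V−Δ·S=23.0909
Node (3,1) S=19.9600: V=(p*·0.0000+(1−p*)·10.6296)/1.1=3.9604; Δ=(0.0000−10.6296)/(26.9460−14.7704)=-0.8730; B=V−Δ·S=21.3859
Node (3,2) S=36.4136: V=(p*·0.0000+(1−p*)·0.0000)/1.1=0.0000; Δ=(0.0000−0.0000)/(49.1583−26.9460)=0.0000; B=V−Δ·S=0.0000
Node (3,3) S=66.4301: V=(p*·0.0000+(1−p*)·0.0000)/1.1=0.0000; Δ=(0.0000−0.0000)/(89.6807−49.1583)=0.0000; B=V−Δ·S=0.0000
Node (2,0) S=14.7852: V=(p*·3.9604+(1−p*)·12.1499)/1.1=6.6516; Δ=(3.9604−12.1499)/(19.9600−10.9410)=-0.9080; B=V−Δ·S=20.0770
Node (2,1) S=26.9730: V=(p*·0.0000+(1−p*)·3.9604)/1.1=1.4755; Δ=(0.0000−3.9604)/(36.4136−19.9600)=-0.2407; B=V−Δ·S=7.9679
Node (2,2) S=49.2075: V=(p*·0.0000+(1−p*)·0.0000)/1.1=0.0000; Δ=(0.0000−0.0000)/(66.4301−36.4136)=0.0000; B=V−Δ·S=0.0000
Node (1,0) S=19.9800: V=(p*·1.4755+(1−p*)·6.6516)/1.1=3.2699; Δ=(1.4755−6.6516)/(26.9730−14.7852)=-0.4247; B=V−Δ·S=11.7551
Node (1,1) S=36.4500: V=(p*·0.0000+(1−p*)·1.4755)/1.1=0.5498; Δ=(0.0000−1.4755)/(49.2075−26.9730)=-0.0664; B=V−Δ·S=2.9687
Node (0,0) S=27.0000: V=(p*·0.5498+(1−p*)·3.2699)/1.1=1.5132; Δ=(0.5498−3.2699)/(36.4500−19.9800)=-0.1652; B=V−Δ·S=5.9724
Root portfolio cost Δ·27+B reproduces V0=1.5132.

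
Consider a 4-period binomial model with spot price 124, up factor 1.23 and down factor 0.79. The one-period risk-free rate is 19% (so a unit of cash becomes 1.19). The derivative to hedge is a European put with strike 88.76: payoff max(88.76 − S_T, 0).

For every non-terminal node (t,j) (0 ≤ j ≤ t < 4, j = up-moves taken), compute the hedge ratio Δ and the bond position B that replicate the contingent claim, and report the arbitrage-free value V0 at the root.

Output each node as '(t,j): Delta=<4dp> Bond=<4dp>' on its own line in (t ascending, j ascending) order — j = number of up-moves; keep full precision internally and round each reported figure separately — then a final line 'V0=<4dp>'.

(0,0): Delta=-0.0035 Bond=0.4594
(1,0): Delta=-0.0404 Bond=4.1538
(1,1): Delta=-0.0012 Bond=0.1859
(2,0): Delta=-0.3646 Bond=30.0358
(2,1): Delta=-0.0195 Bond=2.4338
(2,2): Delta=0.0000 Bond=0.0000
(3,0): Delta=-1.0000 Bond=74.5882
(3,1): Delta=-0.3238 Bond=31.8581
(3,2): Delta=0.0000 Bond=0.0000
(3,3): Delta=0.0000 Bond=0.0000
V0=0.0199

Since d<R<u, set p* = (R−d)/(u−d) = 0.9091; price each node as the discounted p*-expectation of its children.
Payoff layer (t=4): V(4,0)=40.4619, V(4,1)=13.5617, V(4,2)=0.0000, V(4,3)=0.0000, V(4,4)=0.0000
  t=3,j=0: stock 61.1368 → up 75.1983 (V=13.5617), down 48.2981 (V=40.4619). Price 13.4514; hedge Δ=-1.0000, bond B=74.5882.
  t=3,j=1: stock 95.1877 → up 117.0809 (V=0.0000), down 75.1983 (V=13.5617). Price 1.0360; hedge Δ=-0.3238, bond B=31.8581.
  t=3,j=2: stock 148.2037 → up 182.2905 (V=0.0000), down 117.0809 (V=0.0000). Price 0.0000; hedge Δ=0.0000, bond B=0.0000.
  t=3,j=3: stock 230.7475 → up 283.8194 (V=0.0000), down 182.2905 (V=0.0000). Price 0.0000; hedge Δ=0.0000, bond B=0.0000.
  t=2,j=0: stock 77.3884 → up 95.1877 (V=1.0360), down 61.1368 (V=13.4514). Price 1.8191; hedge Δ=-0.3646, bond B=30.0358.
  t=2,j=1: stock 120.4908 → up 148.2037 (V=0.0000), down 95.1877 (V=1.0360). Price 0.0791; hedge Δ=-0.0195, bond B=2.4338.
  t=2,j=2: stock 187.5996 → up 230.7475 (V=0.0000), down 148.2037 (V=0.0000). Price 0.0000; hedge Δ=0.0000, bond B=0.0000.
  t=1,j=0: stock 97.9600 → up 120.4908 (V=0.0791), down 77.3884 (V=1.8191). Price 0.1994; hedge Δ=-0.0404, bond B=4.1538.
  t=1,j=1: stock 152.5200 → up 187.5996 (V=0.0000), down 120.4908 (V=0.0791). Price 0.0060; hedge Δ=-0.0012, bond B=0.1859.
  t=0,j=0: stock 124.0000 → up 152.5200 (V=0.0060), down 97.9600 (V=0.1994). Price 0.0199; hedge Δ=-0.0035, bond B=0.4594.
Self-financing check: at every node Δ·S+B equals the discounted successor values.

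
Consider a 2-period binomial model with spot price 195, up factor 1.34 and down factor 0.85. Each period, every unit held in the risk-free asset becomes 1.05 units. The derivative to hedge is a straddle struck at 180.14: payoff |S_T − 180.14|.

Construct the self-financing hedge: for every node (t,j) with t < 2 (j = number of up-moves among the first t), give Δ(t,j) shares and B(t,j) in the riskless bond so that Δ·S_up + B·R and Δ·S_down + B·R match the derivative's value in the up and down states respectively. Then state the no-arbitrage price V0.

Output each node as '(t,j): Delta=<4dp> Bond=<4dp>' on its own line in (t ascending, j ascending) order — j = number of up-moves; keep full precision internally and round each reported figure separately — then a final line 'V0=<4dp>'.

(0,0): Delta=0.5369 Bond=-48.1454
(1,0): Delta=0.0334 Bond=32.9020
(1,1): Delta=1.0000 Bond=-171.5619
V0=56.5492

No-arbitrage ⇒ martingale measure with p* = (R−d)/(u−d) = 0.4082.
Payoff layer (t=2): V(2,0)=39.2525, V(2,1)=41.9650, V(2,2)=170.0020
  t=1,j=0: stock 165.7500 → up 222.1050 (V=41.9650), down 140.8875 (V=39.2525). Price 38.4378; hedge Δ=0.0334, bond B=32.9020.
  t=1,j=1: stock 261.3000 → up 350.1420 (V=170.0020), down 222.1050 (V=41.9650). Price 89.7381; hedge Δ=1.0000, bond B=-171.5619.
  t=0,j=0: stock 195.0000 → up 261.3000 (V=89.7381), down 165.7500 (V=38.4378). Price 56.5492; hedge Δ=0.5369, bond B=-48.1454.
Root portfolio cost Δ·195+B reproduces V0=56.5492.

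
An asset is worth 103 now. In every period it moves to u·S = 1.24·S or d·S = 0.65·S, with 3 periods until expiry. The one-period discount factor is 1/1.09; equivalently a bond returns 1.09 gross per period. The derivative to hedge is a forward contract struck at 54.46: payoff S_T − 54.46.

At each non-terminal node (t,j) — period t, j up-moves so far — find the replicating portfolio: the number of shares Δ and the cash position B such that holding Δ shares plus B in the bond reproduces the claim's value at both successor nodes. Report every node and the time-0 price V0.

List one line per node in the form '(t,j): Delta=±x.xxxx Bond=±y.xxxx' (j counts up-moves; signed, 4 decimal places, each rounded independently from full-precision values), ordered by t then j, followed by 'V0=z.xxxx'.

The replicating-portfolio and risk-neutral prices coincide; use p* = (1.09−0.65)/(1.24−0.65) = 0.7458 for the latter.
Terminal payoffs: V(3,0)=-26.1736, V(3,1)=-0.4983, V(3,2)=48.4823, V(3,3)=141.9223
  t=2,j=0: stock 43.5175 → up 53.9617 (V=-0.4983), down 28.2864 (V=-26.1736). Price -6.4458; hedge Δ=1.0000, bond B=-49.9633.
  t=2,j=1: stock 83.0180 → up 102.9423 (V=48.4823), down 53.9617 (V=-0.4983). Price 33.0547; hedge Δ=1.0000, bond B=-49.9633.
  t=2,j=2: stock 158.3728 → up 196.3823 (V=141.9223), down 102.9423 (V=48.4823). Price 108.4095; hedge Δ=1.0000, bond B=-49.9633.
  t=1,j=0: stock 66.9500 → up 83.0180 (V=33.0547), down 43.5175 (V=-6.4458). Price 21.1121; hedge Δ=1.0000, bond B=-45.8379.
  t=1,j=1: stock 127.7200 → up 158.3728 (V=108.4095), down 83.0180 (V=33.0547). Price 81.8821; hedge Δ=1.0000, bond B=-45.8379.
  t=0,j=0: stock 103.0000 → up 127.7200 (V=81.8821), down 66.9500 (V=21.1121). Price 60.9469; hedge Δ=1.0000, bond B=-42.0531.
The time-0 hedge costs 60.9469, which is the no-arbitrage price.

(0,0): Delta=1.0000 Bond=-42.0531
(1,0): Delta=1.0000 Bond=-45.8379
(1,1): Delta=1.0000 Bond=-45.8379
(2,0): Delta=1.0000 Bond=-49.9633
(2,1): Delta=1.0000 Bond=-49.9633
(2,2): Delta=1.0000 Bond=-49.9633
V0=60.9469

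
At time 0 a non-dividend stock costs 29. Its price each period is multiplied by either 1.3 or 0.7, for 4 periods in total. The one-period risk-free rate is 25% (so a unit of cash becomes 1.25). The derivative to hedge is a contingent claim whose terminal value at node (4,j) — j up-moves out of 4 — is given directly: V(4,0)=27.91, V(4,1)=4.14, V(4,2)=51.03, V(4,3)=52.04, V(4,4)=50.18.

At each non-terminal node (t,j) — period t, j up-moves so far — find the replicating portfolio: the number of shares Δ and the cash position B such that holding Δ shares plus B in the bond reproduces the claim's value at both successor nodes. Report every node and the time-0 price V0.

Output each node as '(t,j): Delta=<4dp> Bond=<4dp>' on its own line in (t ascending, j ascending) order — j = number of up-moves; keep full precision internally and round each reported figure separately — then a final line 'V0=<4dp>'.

(0,0): Delta=-0.0100 Bond=21.0102
(1,0): Delta=0.4123 Bond=17.6898
(1,1): Delta=-0.0306 Bond=27.0421
(2,0): Delta=3.8472 Bond=-26.6972
(2,1): Delta=0.2442 Bond=26.5495
(2,2): Delta=-0.0441 Bond=34.4620
(3,0): Delta=-3.9828 Bond=44.5133
(3,1): Delta=4.2305 Bond=-40.4520
(3,2): Delta=0.0491 Bond=39.8813
(3,3): Delta=-0.0487 Bond=43.3680
V0=20.7211

Since d<R<u, set p* = (R−d)/(u−d) = 0.9167; price each node as the discounted p*-expectation of its children.
At expiry t=4: V(4,0)=27.9100, V(4,1)=4.1400, V(4,2)=51.0300, V(4,3)=52.0400, V(4,4)=50.1800
  t=3,j=0: stock 9.9470 → up 12.9311 (V=4.1400), down 6.9629 (V=27.9100). Price 4.8967; hedge Δ=-3.9828, bond B=44.5133.
  t=3,j=1: stock 18.4730 → up 24.0149 (V=51.0300), down 12.9311 (V=4.1400). Price 37.6980; hedge Δ=4.2305, bond B=-40.4520.
  t=3,j=2: stock 34.3070 → up 44.5991 (V=52.0400), down 24.0149 (V=51.0300). Price 41.5647; hedge Δ=0.0491, bond B=39.8813.
  t=3,j=3: stock 63.7130 → up 82.8269 (V=50.1800), down 44.5991 (V=52.0400). Price 40.2680; hedge Δ=-0.0487, bond B=43.3680.
  t=2,j=0: stock 14.2100 → up 18.4730 (V=37.6980), down 9.9470 (V=4.8967). Price 27.9716; hedge Δ=3.8472, bond B=-26.6972.
  t=2,j=1: stock 26.3900 → up 34.3070 (V=41.5647), down 18.4730 (V=37.6980). Price 32.9940; hedge Δ=0.2442, bond B=26.5495.
  t=2,j=2: stock 49.0100 → up 63.7130 (V=40.2680), down 34.3070 (V=41.5647). Price 32.3008; hedge Δ=-0.0441, bond B=34.4620.
  t=1,j=0: stock 20.3000 → up 26.3900 (V=32.9940), down 14.2100 (V=27.9716). Price 26.0603; hedge Δ=0.4123, bond B=17.6898.
  t=1,j=1: stock 37.7000 → up 49.0100 (V=32.3008), down 26.3900 (V=32.9940). Price 25.8869; hedge Δ=-0.0306, bond B=27.0421.
  t=0,j=0: stock 29.0000 → up 37.7000 (V=25.8869), down 20.3000 (V=26.0603). Price 20.7211; hedge Δ=-0.0100, bond B=21.0102.
Self-financing check: at every node Δ·S+B equals the discounted successor values.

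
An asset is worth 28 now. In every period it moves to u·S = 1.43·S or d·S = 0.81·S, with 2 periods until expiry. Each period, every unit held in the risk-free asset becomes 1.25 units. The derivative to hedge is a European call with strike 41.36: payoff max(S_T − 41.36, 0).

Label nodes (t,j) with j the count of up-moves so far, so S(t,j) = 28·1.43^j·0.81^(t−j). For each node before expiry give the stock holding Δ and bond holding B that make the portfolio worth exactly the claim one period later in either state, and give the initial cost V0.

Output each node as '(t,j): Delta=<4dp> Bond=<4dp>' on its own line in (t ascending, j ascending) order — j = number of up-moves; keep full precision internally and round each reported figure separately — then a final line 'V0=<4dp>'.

The replicating-portfolio and risk-neutral prices coincide; use p* = (1.25−0.81)/(1.43−0.81) = 0.7097 for the latter.
Terminal payoffs: V(2,0)=0.0000, V(2,1)=0.0000, V(2,2)=15.8972
(1,0): S=22.6800. Δ = (V_up−V_dn)/(S_up−S_dn) = (0.0000−0.0000)/(32.4324−18.3708) = 0.0000. V = [p*·0.0000 + (1−p*)·0.0000]/1.25 = 0.0000. B = V − Δ·S = 0.0000.
(1,1): S=40.0400. Δ = (V_up−V_dn)/(S_up−S_dn) = (15.8972−0.0000)/(57.2572−32.4324) = 0.6404. V = [p*·15.8972 + (1−p*)·0.0000]/1.25 = 9.0255. B = V − Δ·S = -16.6151.
(0,0): S=28.0000. Δ = (V_up−V_dn)/(S_up−S_dn) = (9.0255−0.0000)/(40.0400−22.6800) = 0.5199. V = [p*·9.0255 + (1−p*)·0.0000]/1.25 = 5.1242. B = V − Δ·S = -9.4331.
Self-financing check: at every node Δ·S+B equals the discounted successor values.

(0,0): Delta=0.5199 Bond=-9.4331
(1,0): Delta=0.0000 Bond=0.0000
(1,1): Delta=0.6404 Bond=-16.6151
V0=5.1242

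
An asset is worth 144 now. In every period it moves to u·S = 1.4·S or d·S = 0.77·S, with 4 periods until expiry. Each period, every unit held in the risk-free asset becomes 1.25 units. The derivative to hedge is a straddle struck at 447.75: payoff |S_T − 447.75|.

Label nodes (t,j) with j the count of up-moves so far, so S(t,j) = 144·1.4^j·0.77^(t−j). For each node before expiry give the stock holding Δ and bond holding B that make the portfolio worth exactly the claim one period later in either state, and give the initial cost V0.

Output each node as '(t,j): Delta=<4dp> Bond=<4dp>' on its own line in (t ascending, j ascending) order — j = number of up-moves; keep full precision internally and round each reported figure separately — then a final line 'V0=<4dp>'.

(0,0): Delta=-0.4736 Bond=136.7057
(1,0): Delta=-1.0000 Bond=229.2480
(1,1): Delta=-0.3831 Bond=152.6427
(2,0): Delta=-1.0000 Bond=286.5600
(2,1): Delta=-1.0000 Bond=286.5600
(2,2): Delta=-0.2771 Bond=160.8795
(3,0): Delta=-1.0000 Bond=358.2000
(3,1): Delta=-1.0000 Bond=358.2000
(3,2): Delta=-1.0000 Bond=358.2000
(3,3): Delta=-0.1529 Bond=152.0054
V0=68.5056

Since d<R<u, set p* = (R−d)/(u−d) = 0.7619; price each node as the discounted p*-expectation of its children.
Terminal payoffs: V(4,0)=397.1296, V(4,1)=355.7129, V(4,2)=280.4099, V(4,3)=143.4953, V(4,4)=105.4404
Node (3,0) S=65.7408: V=(p*·355.7129+(1−p*)·397.1296)/1.25=292.4592; Δ=(355.7129−397.1296)/(92.0371−50.6204)=-1.0000; B=V−Δ·S=358.2000
Node (3,1) S=119.5286: V=(p*·280.4099+(1−p*)·355.7129)/1.25=238.6714; Δ=(280.4099−355.7129)/(167.3401−92.0371)=-1.0000; B=V−Δ·S=358.2000
Node (3,2) S=217.3248: V=(p*·143.4953+(1−p*)·280.4099)/1.25=140.8752; Δ=(143.4953−280.4099)/(304.2547−167.3401)=-1.0000; B=V−Δ·S=358.2000
Node (3,3) S=395.1360: V=(p*·105.4404+(1−p*)·143.4953)/1.25=91.6009; Δ=(105.4404−143.4953)/(553.1904−304.2547)=-0.1529; B=V−Δ·S=152.0054
Node (2,0) S=85.3776: V=(p*·238.6714+(1−p*)·292.4592)/1.25=201.1824; Δ=(238.6714−292.4592)/(119.5286−65.7408)=-1.0000; B=V−Δ·S=286.5600
Node (2,1) S=155.2320: V=(p*·140.8752+(1−p*)·238.6714)/1.25=131.3280; Δ=(140.8752−238.6714)/(217.3248−119.5286)=-1.0000; B=V−Δ·S=286.5600
Node (2,2) S=282.2400: V=(p*·91.6009+(1−p*)·140.8752)/1.25=82.6663; Δ=(91.6009−140.8752)/(395.1360−217.3248)=-0.2771; B=V−Δ·S=160.8795
Node (1,0) S=110.8800: V=(p*·131.3280+(1−p*)·201.1824)/1.25=118.3680; Δ=(131.3280−201.1824)/(155.2320−85.3776)=-1.0000; B=V−Δ·S=229.2480
Node (1,1) S=201.6000: V=(p*·82.6663+(1−p*)·131.3280)/1.25=75.4019; Δ=(82.6663−131.3280)/(282.2400−155.2320)=-0.3831; B=V−Δ·S=152.6427
Node (0,0) S=144.0000: V=(p*·75.4019+(1−p*)·118.3680)/1.25=68.5056; Δ=(75.4019−118.3680)/(201.6000−110.8800)=-0.4736; B=V−Δ·S=136.7057
The time-0 hedge costs 68.5056, which is the no-arbitrage price.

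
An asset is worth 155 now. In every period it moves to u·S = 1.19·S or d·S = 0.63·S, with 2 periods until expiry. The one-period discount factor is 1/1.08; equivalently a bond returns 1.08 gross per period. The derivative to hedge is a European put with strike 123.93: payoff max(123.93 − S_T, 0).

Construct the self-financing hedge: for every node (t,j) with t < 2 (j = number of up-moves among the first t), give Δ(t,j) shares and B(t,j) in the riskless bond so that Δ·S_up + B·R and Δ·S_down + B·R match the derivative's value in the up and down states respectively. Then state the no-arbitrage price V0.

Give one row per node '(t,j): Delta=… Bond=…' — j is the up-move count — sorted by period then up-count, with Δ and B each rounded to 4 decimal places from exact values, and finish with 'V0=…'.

Since d<R<u, set p* = (R−d)/(u−d) = 0.8036; price each node as the discounted p*-expectation of its children.
Payoff layer (t=2): V(2,0)=62.4105, V(2,1)=7.7265, V(2,2)=0.0000
Node (1,0) S=97.6500: V=(p*·7.7265+(1−p*)·62.4105)/1.08=17.1000; Δ=(7.7265−62.4105)/(116.2035−61.5195)=-1.0000; B=V−Δ·S=114.7500
Node (1,1) S=184.4500: V=(p*·0.0000+(1−p*)·7.7265)/1.08=1.4053; Δ=(0.0000−7.7265)/(219.4955−116.2035)=-0.0748; B=V−Δ·S=15.2026
Node (0,0) S=155.0000: V=(p*·1.4053+(1−p*)·17.1000)/1.08=4.1557; Δ=(1.4053−17.1000)/(184.4500−97.6500)=-0.1808; B=V−Δ·S=32.1820
The time-0 hedge costs 4.1557, which is the no-arbitrage price.

(0,0): Delta=-0.1808 Bond=32.1820
(1,0): Delta=-1.0000 Bond=114.7500
(1,1): Delta=-0.0748 Bond=15.2026
V0=4.1557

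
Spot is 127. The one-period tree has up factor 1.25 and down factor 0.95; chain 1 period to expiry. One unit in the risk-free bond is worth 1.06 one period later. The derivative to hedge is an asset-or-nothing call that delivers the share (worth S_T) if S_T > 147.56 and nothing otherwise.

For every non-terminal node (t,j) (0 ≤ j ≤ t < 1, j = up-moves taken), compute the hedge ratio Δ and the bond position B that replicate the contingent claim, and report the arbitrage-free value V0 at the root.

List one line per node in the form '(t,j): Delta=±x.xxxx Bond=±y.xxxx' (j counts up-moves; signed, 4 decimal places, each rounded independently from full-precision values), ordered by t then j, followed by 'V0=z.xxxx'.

Risk-neutral probability p* = (R−d)/(u−d) = (1.06−0.95)/(1.25−0.95) = 0.3667.
Terminal payoffs: V(1,0)=0.0000, V(1,1)=158.7500
(0,0): S=127.0000. Δ = (V_up−V_dn)/(S_up−S_dn) = (158.7500−0.0000)/(158.7500−120.6500) = 4.1667. V = [p*·158.7500 + (1−p*)·0.0000]/1.06 = 54.9135. B = V − Δ·S = -474.2531.
Root portfolio cost Δ·127+B reproduces V0=54.9135.

(0,0): Delta=4.1667 Bond=-474.2531
V0=54.9135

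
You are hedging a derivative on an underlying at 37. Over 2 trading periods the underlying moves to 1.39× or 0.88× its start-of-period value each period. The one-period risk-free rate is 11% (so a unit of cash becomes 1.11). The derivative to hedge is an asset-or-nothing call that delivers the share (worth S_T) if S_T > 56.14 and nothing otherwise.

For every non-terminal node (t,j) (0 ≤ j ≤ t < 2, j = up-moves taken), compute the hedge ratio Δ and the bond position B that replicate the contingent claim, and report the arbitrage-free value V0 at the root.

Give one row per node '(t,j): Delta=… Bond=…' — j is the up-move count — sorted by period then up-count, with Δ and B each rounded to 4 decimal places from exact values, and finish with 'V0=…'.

The replicating-portfolio and risk-neutral prices coincide; use p* = (1.11−0.88)/(1.39−0.88) = 0.4510 for the latter.
At expiry t=2: V(2,0)=0.0000, V(2,1)=0.0000, V(2,2)=71.4877
(1,0): S=32.5600. Δ = (V_up−V_dn)/(S_up−S_dn) = (0.0000−0.0000)/(45.2584−28.6528) = 0.0000. V = [p*·0.0000 + (1−p*)·0.0000]/1.11 = 0.0000. B = V − Δ·S = 0.0000.
(1,1): S=51.4300. Δ = (V_up−V_dn)/(S_up−S_dn) = (71.4877−0.0000)/(71.4877−45.2584) = 2.7255. V = [p*·71.4877 + (1−p*)·0.0000]/1.11 = 29.0446. B = V − Δ·S = -111.1273.
(0,0): S=37.0000. Δ = (V_up−V_dn)/(S_up−S_dn) = (29.0446−0.0000)/(51.4300−32.5600) = 1.5392. V = [p*·29.0446 + (1−p*)·0.0000]/1.11 = 11.8005. B = V − Δ·S = -45.1498.
The time-0 hedge costs 11.8005, which is the no-arbitrage price.

(0,0): Delta=1.5392 Bond=-45.1498
(1,0): Delta=0.0000 Bond=0.0000
(1,1): Delta=2.7255 Bond=-111.1273
V0=11.8005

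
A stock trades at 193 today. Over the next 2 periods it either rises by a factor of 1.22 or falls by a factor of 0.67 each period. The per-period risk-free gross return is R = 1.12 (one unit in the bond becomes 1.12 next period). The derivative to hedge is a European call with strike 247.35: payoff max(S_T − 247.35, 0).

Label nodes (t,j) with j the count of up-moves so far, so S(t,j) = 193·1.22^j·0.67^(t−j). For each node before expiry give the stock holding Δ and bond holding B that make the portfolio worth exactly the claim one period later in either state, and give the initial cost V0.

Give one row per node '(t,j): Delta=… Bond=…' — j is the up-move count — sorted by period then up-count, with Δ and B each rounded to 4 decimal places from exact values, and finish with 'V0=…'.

Under the risk-neutral measure, an up-move has probability p* = (R−d)/(u−d) = 0.8182 and values discount at R = 1.12.
Payoff layer (t=2): V(2,0)=0.0000, V(2,1)=0.0000, V(2,2)=39.9112
Node (1,0) S=129.3100: V=(p*·0.0000+(1−p*)·0.0000)/1.12=0.0000; Δ=(0.0000−0.0000)/(157.7582−86.6377)=0.0000; B=V−Δ·S=0.0000
Node (1,1) S=235.4600: V=(p*·39.9112+(1−p*)·0.0000)/1.12=29.1559; Δ=(39.9112−0.0000)/(287.2612−157.7582)=0.3082; B=V−Δ·S=-43.4099
Node (0,0) S=193.0000: V=(p*·29.1559+(1−p*)·0.0000)/1.12=21.2990; Δ=(29.1559−0.0000)/(235.4600−129.3100)=0.2747; B=V−Δ·S=-31.7118
Root portfolio cost Δ·193+B reproduces V0=21.2990.

(0,0): Delta=0.2747 Bond=-31.7118
(1,0): Delta=0.0000 Bond=0.0000
(1,1): Delta=0.3082 Bond=-43.4099
V0=21.2990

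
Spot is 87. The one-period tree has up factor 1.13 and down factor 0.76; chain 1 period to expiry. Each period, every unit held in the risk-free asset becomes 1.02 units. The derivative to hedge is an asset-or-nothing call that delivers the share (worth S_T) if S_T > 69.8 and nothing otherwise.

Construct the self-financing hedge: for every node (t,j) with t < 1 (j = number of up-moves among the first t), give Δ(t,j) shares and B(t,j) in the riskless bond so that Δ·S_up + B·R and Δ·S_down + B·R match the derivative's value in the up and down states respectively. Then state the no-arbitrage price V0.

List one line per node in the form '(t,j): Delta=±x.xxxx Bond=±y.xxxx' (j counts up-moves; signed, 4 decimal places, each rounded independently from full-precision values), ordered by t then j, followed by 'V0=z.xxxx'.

(0,0): Delta=3.0541 Bond=-197.9746
V0=67.7281

Under the risk-neutral measure, an up-move has probability p* = (R−d)/(u−d) = 0.7027 and values discount at R = 1.02.
At expiry t=1: V(1,0)=0.0000, V(1,1)=98.3100
  t=0,j=0: stock 87.0000 → up 98.3100 (V=98.3100), down 66.1200 (V=0.0000). Price 67.7281; hedge Δ=3.0541, bond B=-197.9746.
Check: Δ(0,0)·S0 + B(0,0) = 67.7281 = V0.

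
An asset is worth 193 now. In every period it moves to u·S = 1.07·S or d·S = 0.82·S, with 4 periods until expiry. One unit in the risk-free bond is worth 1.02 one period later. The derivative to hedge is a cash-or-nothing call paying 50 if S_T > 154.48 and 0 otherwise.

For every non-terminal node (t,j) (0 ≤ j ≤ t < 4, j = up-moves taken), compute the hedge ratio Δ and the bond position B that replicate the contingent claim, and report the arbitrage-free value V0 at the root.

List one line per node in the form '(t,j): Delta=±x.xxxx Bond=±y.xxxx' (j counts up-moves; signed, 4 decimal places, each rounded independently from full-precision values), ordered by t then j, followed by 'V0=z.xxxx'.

(0,0): Delta=0.3750 Bond=-34.5296
(1,0): Delta=0.7774 Bond=-98.9062
(1,1): Delta=0.2979 Bond=-19.2988
(2,0): Delta=0.0000 Bond=0.0000
(2,1): Delta=0.9263 Bond=-126.1053
(2,2): Delta=0.1775 Bond=6.9204
(3,0): Delta=0.0000 Bond=0.0000
(3,1): Delta=0.0000 Bond=0.0000
(3,2): Delta=1.1038 Bond=-160.7843
(3,3): Delta=0.0000 Bond=49.0196
V0=37.8407

Under the risk-neutral measure, an up-move has probability p* = (R−d)/(u−d) = 0.8000 and values discount at R = 1.02.
At expiry t=4: V(4,0)=0.0000, V(4,1)=0.0000, V(4,2)=0.0000, V(4,3)=50.0000, V(4,4)=50.0000
(3,0): S=106.4140. Δ = (V_up−V_dn)/(S_up−S_dn) = (0.0000−0.0000)/(113.8630−87.2595) = 0.0000. V = [p*·0.0000 + (1−p*)·0.0000]/1.02 = 0.0000. B = V − Δ·S = 0.0000.
(3,1): S=138.8573. Δ = (V_up−V_dn)/(S_up−S_dn) = (0.0000−0.0000)/(148.5773−113.8630) = 0.0000. V = [p*·0.0000 + (1−p*)·0.0000]/1.02 = 0.0000. B = V − Δ·S = 0.0000.
(3,2): S=181.1919. Δ = (V_up−V_dn)/(S_up−S_dn) = (50.0000−0.0000)/(193.8753−148.5773) = 1.1038. V = [p*·50.0000 + (1−p*)·0.0000]/1.02 = 39.2157. B = V − Δ·S = -160.7843.
(3,3): S=236.4333. Δ = (V_up−V_dn)/(S_up−S_dn) = (50.0000−50.0000)/(252.9836−193.8753) = 0.0000. V = [p*·50.0000 + (1−p*)·50.0000]/1.02 = 49.0196. B = V − Δ·S = 49.0196.
(2,0): S=129.7732. Δ = (V_up−V_dn)/(S_up−S_dn) = (0.0000−0.0000)/(138.8573−106.4140) = 0.0000. V = [p*·0.0000 + (1−p*)·0.0000]/1.02 = 0.0000. B = V − Δ·S = 0.0000.
(2,1): S=169.3382. Δ = (V_up−V_dn)/(S_up−S_dn) = (39.2157−0.0000)/(181.1919−138.8573) = 0.9263. V = [p*·39.2157 + (1−p*)·0.0000]/1.02 = 30.7574. B = V − Δ·S = -126.1053.
(2,2): S=220.9657. Δ = (V_up−V_dn)/(S_up−S_dn) = (49.0196−39.2157)/(236.4333−181.1919) = 0.1775. V = [p*·49.0196 + (1−p*)·39.2157]/1.02 = 46.1361. B = V − Δ·S = 6.9204.
(1,0): S=158.2600. Δ = (V_up−V_dn)/(S_up−S_dn) = (30.7574−0.0000)/(169.3382−129.7732) = 0.7774. V = [p*·30.7574 + (1−p*)·0.0000]/1.02 = 24.1235. B = V − Δ·S = -98.9062.
(1,1): S=206.5100. Δ = (V_up−V_dn)/(S_up−S_dn) = (46.1361−30.7574)/(220.9657−169.3382) = 0.2979. V = [p*·46.1361 + (1−p*)·30.7574]/1.02 = 42.2160. B = V − Δ·S = -19.2988.
(0,0): S=193.0000. Δ = (V_up−V_dn)/(S_up−S_dn) = (42.2160−24.1235)/(206.5100−158.2600) = 0.3750. V = [p*·42.2160 + (1−p*)·24.1235]/1.02 = 37.8407. B = V − Δ·S = -34.5296.
Self-financing check: at every node Δ·S+B equals the discounted successor values.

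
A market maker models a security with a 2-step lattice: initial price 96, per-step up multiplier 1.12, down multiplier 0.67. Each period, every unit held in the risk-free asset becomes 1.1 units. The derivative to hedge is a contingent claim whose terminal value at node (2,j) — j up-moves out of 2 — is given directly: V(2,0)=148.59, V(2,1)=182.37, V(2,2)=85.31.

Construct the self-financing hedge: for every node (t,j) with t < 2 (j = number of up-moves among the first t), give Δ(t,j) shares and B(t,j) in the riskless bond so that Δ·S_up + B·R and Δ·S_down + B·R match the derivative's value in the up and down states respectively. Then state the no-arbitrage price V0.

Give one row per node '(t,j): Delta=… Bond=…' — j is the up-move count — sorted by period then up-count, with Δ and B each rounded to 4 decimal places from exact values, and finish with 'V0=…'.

Under the risk-neutral measure, an up-move has probability p* = (R−d)/(u−d) = 0.9556 and values discount at R = 1.1.
Terminal payoffs: V(2,0)=148.5900, V(2,1)=182.3700, V(2,2)=85.3100
Node (1,0) S=64.3200: V=(p*·182.3700+(1−p*)·148.5900)/1.1=164.4261; Δ=(182.3700−148.5900)/(72.0384−43.0944)=1.1671; B=V−Δ·S=89.3594
Node (1,1) S=107.5200: V=(p*·85.3100+(1−p*)·182.3700)/1.1=81.4762; Δ=(85.3100−182.3700)/(120.4224−72.0384)=-2.0060; B=V−Δ·S=297.1651
Node (0,0) S=96.0000: V=(p*·81.4762+(1−p*)·164.4261)/1.1=77.4207; Δ=(81.4762−164.4261)/(107.5200−64.3200)=-1.9201; B=V−Δ·S=261.7539
Each (Δ,B) replicates both successor values, so the strategy is self-financing and V0 is arbitrage-free.

(0,0): Delta=-1.9201 Bond=261.7539
(1,0): Delta=1.1671 Bond=89.3594
(1,1): Delta=-2.0060 Bond=297.1651
V0=77.4207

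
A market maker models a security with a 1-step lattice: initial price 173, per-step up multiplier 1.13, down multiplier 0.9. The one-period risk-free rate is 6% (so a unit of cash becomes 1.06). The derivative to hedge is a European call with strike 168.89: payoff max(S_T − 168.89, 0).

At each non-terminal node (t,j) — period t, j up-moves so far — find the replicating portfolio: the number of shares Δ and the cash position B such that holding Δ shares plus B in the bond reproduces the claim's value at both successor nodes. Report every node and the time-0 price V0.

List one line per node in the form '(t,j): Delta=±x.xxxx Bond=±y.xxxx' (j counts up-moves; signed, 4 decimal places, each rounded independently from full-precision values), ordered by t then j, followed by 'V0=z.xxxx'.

(0,0): Delta=0.6685 Bond=-98.1952
V0=17.4569

Since d<R<u, set p* = (R−d)/(u−d) = 0.6957; price each node as the discounted p*-expectation of its children.
At expiry t=1: V(1,0)=0.0000, V(1,1)=26.6000
  t=0,j=0: stock 173.0000 → up 195.4900 (V=26.6000), down 155.7000 (V=0.0000). Price 17.4569; hedge Δ=0.6685, bond B=-98.1952.
Each (Δ,B) replicates both successor values, so the strategy is self-financing and V0 is arbitrage-free.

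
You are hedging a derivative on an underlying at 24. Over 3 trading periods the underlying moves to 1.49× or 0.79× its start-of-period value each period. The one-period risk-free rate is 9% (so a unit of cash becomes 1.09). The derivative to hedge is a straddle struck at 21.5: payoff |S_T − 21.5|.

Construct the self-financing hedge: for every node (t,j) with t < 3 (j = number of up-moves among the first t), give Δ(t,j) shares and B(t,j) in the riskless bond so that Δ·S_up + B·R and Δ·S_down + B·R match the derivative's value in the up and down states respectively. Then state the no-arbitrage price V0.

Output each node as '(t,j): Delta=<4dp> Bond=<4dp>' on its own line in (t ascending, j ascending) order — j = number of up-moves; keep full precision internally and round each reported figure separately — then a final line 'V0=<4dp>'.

Since d<R<u, set p* = (R−d)/(u−d) = 0.4286; price each node as the discounted p*-expectation of its children.
Payoff layer (t=3): V(3,0)=9.6671, V(3,1)=0.8178, V(3,2)=20.5931, V(3,3)=57.8908
  t=2,j=0: stock 14.9784 → up 22.3178 (V=0.8178), down 11.8329 (V=9.6671). Price 5.3895; hedge Δ=-0.8440, bond B=18.0313.
  t=2,j=1: stock 28.2504 → up 42.0931 (V=20.5931), down 22.3178 (V=0.8178). Price 8.5256; hedge Δ=1.0000, bond B=-19.7248.
  t=2,j=2: stock 53.2824 → up 79.3908 (V=57.8908), down 42.0931 (V=20.5931). Price 33.5576; hedge Δ=1.0000, bond B=-19.7248.
  t=1,j=0: stock 18.9600 → up 28.2504 (V=8.5256), down 14.9784 (V=5.3895). Price 6.1776; hedge Δ=0.2363, bond B=1.6973.
  t=1,j=1: stock 35.7600 → up 53.2824 (V=33.5576), down 28.2504 (V=8.5256). Price 17.6639; hedge Δ=1.0000, bond B=-18.0961.
  t=0,j=0: stock 24.0000 → up 35.7600 (V=17.6639), down 18.9600 (V=6.1776). Price 10.1837; hedge Δ=0.6837, bond B=-6.2253.
The time-0 hedge costs 10.1837, which is the no-arbitrage price.

(0,0): Delta=0.6837 Bond=-6.2253
(1,0): Delta=0.2363 Bond=1.6973
(1,1): Delta=1.0000 Bond=-18.0961
(2,0): Delta=-0.8440 Bond=18.0313
(2,1): Delta=1.0000 Bond=-19.7248
(2,2): Delta=1.0000 Bond=-19.7248
V0=10.1837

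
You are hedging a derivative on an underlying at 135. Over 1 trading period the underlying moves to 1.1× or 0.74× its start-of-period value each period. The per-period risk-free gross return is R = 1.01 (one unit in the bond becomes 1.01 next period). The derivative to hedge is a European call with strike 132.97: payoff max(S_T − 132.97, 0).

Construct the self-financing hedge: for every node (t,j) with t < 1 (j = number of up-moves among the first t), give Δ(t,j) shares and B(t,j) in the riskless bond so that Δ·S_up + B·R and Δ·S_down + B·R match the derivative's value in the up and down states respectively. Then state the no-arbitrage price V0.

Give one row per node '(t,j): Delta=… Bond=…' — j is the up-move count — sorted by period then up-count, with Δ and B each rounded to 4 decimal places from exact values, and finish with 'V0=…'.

(0,0): Delta=0.3195 Bond=-31.6067
V0=11.5322

Risk-neutral probability p* = (R−d)/(u−d) = (1.01−0.74)/(1.1−0.74) = 0.7500.
At expiry t=1: V(1,0)=0.0000, V(1,1)=15.5300
  t=0,j=0: stock 135.0000 → up 148.5000 (V=15.5300), down 99.9000 (V=0.0000). Price 11.5322; hedge Δ=0.3195, bond B=-31.6067.
Root portfolio cost Δ·135+B reproduces V0=11.5322.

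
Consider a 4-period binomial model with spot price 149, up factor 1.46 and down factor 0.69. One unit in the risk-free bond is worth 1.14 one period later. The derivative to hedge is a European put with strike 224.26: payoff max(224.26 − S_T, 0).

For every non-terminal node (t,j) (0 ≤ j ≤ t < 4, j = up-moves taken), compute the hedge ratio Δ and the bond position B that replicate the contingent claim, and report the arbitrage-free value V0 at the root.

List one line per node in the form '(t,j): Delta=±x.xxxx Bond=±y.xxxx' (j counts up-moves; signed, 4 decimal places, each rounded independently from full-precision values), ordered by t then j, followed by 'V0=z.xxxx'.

No-arbitrage ⇒ martingale measure with p* = (R−d)/(u−d) = 0.5844.
Terminal values V(4,·): V(4,0)=190.4860, V(4,1)=152.7962, V(4,2)=73.0466, V(4,3)=0.0000, V(4,4)=0.0000
  t=3,j=0: stock 48.9478 → up 71.4638 (V=152.7962), down 33.7740 (V=190.4860). Price 147.7715; hedge Δ=-1.0000, bond B=196.7193.
  t=3,j=1: stock 103.5708 → up 151.2134 (V=73.0466), down 71.4638 (V=152.7962). Price 93.1485; hedge Δ=-1.0000, bond B=196.7193.
  t=3,j=2: stock 219.1498 → up 319.9587 (V=0.0000), down 151.2134 (V=73.0466). Price 26.6290; hedge Δ=-0.4329, bond B=121.4948.
  t=3,j=3: stock 463.7083 → up 677.0141 (V=0.0000), down 319.9587 (V=0.0000). Price 0.0000; hedge Δ=0.0000, bond B=0.0000.
  t=2,j=0: stock 70.9389 → up 103.5708 (V=93.1485), down 48.9478 (V=147.7715). Price 101.6219; hedge Δ=-1.0000, bond B=172.5608.
  t=2,j=1: stock 150.1026 → up 219.1498 (V=26.6290), down 103.5708 (V=93.1485). Price 47.6083; hedge Δ=-0.5755, bond B=133.9973.
  t=2,j=2: stock 317.6084 → up 463.7083 (V=0.0000), down 219.1498 (V=26.6290). Price 9.7075; hedge Δ=-0.1089, bond B=44.2906.
  t=1,j=0: stock 102.8100 → up 150.1026 (V=47.6083), down 70.9389 (V=101.6219). Price 61.4522; hedge Δ=-0.6823, bond B=131.5997.
  t=1,j=1: stock 217.5400 → up 317.6084 (V=9.7075), down 150.1026 (V=47.6083). Price 22.3320; hedge Δ=-0.2263, bond B=71.5538.
  t=0,j=0: stock 149.0000 → up 217.5400 (V=22.3320), down 102.8100 (V=61.4522). Price 33.8507; hedge Δ=-0.3410, bond B=84.6561.
Each (Δ,B) replicates both successor values, so the strategy is self-financing and V0 is arbitrage-free.

(0,0): Delta=-0.3410 Bond=84.6561
(1,0): Delta=-0.6823 Bond=131.5997
(1,1): Delta=-0.2263 Bond=71.5538
(2,0): Delta=-1.0000 Bond=172.5608
(2,1): Delta=-0.5755 Bond=133.9973
(2,2): Delta=-0.1089 Bond=44.2906
(3,0): Delta=-1.0000 Bond=196.7193
(3,1): Delta=-1.0000 Bond=196.7193
(3,2): Delta=-0.4329 Bond=121.4948
(3,3): Delta=0.0000 Bond=0.0000
V0=33.8507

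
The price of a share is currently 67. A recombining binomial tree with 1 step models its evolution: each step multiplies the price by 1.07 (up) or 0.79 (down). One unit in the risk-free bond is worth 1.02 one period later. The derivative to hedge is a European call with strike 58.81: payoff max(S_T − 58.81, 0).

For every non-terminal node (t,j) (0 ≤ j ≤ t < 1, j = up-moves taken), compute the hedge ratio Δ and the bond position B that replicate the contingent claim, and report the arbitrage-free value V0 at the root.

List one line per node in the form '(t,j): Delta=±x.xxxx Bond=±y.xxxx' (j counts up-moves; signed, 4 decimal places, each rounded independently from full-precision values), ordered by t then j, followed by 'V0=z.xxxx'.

(0,0): Delta=0.6866 Bond=-35.6275
V0=10.3725

The replicating-portfolio and risk-neutral prices coincide; use p* = (1.02−0.79)/(1.07−0.79) = 0.8214 for the latter.
Terminal values V(1,·): V(1,0)=0.0000, V(1,1)=12.8800
(0,0): S=67.0000. Δ = (V_up−V_dn)/(S_up−S_dn) = (12.8800−0.0000)/(71.6900−52.9300) = 0.6866. V = [p*·12.8800 + (1−p*)·0.0000]/1.02 = 10.3725. B = V − Δ·S = -35.6275.
Each (Δ,B) replicates both successor values, so the strategy is self-financing and V0 is arbitrage-free.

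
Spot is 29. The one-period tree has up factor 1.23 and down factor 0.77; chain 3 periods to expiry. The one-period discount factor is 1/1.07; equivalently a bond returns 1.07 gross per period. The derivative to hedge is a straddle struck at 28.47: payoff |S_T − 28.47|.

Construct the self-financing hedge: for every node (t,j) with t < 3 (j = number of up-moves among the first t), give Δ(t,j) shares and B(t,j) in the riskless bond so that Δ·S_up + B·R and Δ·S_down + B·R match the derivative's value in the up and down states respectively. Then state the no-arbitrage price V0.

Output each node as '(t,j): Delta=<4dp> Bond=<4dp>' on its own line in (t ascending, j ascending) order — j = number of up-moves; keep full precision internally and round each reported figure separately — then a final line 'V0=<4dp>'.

The replicating-portfolio and risk-neutral prices coincide; use p* = (1.07−0.77)/(1.23−0.77) = 0.6522 for the latter.
Terminal values V(3,·): V(3,0)=15.2305, V(3,1)=7.3213, V(3,2)=5.3131, V(3,3)=25.4951
Node (2,0) S=17.1941: V=(p*·7.3213+(1−p*)·15.2305)/1.07=9.4134; Δ=(7.3213−15.2305)/(21.1487−13.2395)=-1.0000; B=V−Δ·S=26.6075
Node (2,1) S=27.4659: V=(p*·5.3131+(1−p*)·7.3213)/1.07=5.6183; Δ=(5.3131−7.3213)/(33.7831−21.1487)=-0.1589; B=V−Δ·S=9.9839
Node (2,2) S=43.8741: V=(p*·25.4951+(1−p*)·5.3131)/1.07=17.2666; Δ=(25.4951−5.3131)/(53.9651−33.7831)=1.0000; B=V−Δ·S=-26.6075
Node (1,0) S=22.3300: V=(p*·5.6183+(1−p*)·9.4134)/1.07=6.4844; Δ=(5.6183−9.4134)/(27.4659−17.1941)=-0.3695; B=V−Δ·S=14.7346
Node (1,1) S=35.6700: V=(p*·17.2666+(1−p*)·5.6183)/1.07=12.3505; Δ=(17.2666−5.6183)/(43.8741−27.4659)=0.7099; B=V−Δ·S=-12.9720
Node (0,0) S=29.0000: V=(p*·12.3505+(1−p*)·6.4844)/1.07=9.6356; Δ=(12.3505−6.4844)/(35.6700−22.3300)=0.4397; B=V−Δ·S=-3.1167
Self-financing check: at every node Δ·S+B equals the discounted successor values.

(0,0): Delta=0.4397 Bond=-3.1167
(1,0): Delta=-0.3695 Bond=14.7346
(1,1): Delta=0.7099 Bond=-12.9720
(2,0): Delta=-1.0000 Bond=26.6075
(2,1): Delta=-0.1589 Bond=9.9839
(2,2): Delta=1.0000 Bond=-26.6075
V0=9.6356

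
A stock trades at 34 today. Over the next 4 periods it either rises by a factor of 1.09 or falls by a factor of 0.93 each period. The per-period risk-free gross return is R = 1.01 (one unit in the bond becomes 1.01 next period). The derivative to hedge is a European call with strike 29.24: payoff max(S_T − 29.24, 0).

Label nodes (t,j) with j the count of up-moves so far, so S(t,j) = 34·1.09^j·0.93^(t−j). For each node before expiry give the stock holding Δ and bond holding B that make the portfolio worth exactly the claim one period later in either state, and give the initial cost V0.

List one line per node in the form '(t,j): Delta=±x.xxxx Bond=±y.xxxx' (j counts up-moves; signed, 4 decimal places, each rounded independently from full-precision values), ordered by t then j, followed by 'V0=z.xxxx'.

(0,0): Delta=0.9151 Bond=-24.9843
(1,0): Delta=0.8156 Bond=-22.0882
(1,1): Delta=1.0000 Bond=-28.3801
(2,0): Delta=0.5995 Bond=-15.9543
(2,1): Delta=1.0000 Bond=-28.6639
(2,2): Delta=1.0000 Bond=-28.6639
(3,0): Delta=0.1301 Bond=-3.2773
(3,1): Delta=1.0000 Bond=-28.9505
(3,2): Delta=1.0000 Bond=-28.9505
(3,3): Delta=1.0000 Bond=-28.9505
V0=6.1295

The replicating-portfolio and risk-neutral prices coincide; use p* = (1.01−0.93)/(1.09−0.93) = 0.5000 for the latter.
Terminal payoffs: V(4,0)=0.0000, V(4,1)=0.5695, V(4,2)=5.6980, V(4,3)=11.7088, V(4,4)=18.7538
(3,0): S=27.3481. Δ = (V_up−V_dn)/(S_up−S_dn) = (0.5695−0.0000)/(29.8095−25.4338) = 0.1301. V = [p*·0.5695 + (1−p*)·0.0000]/1.01 = 0.2819. B = V − Δ·S = -3.2773.
(3,1): S=32.0532. Δ = (V_up−V_dn)/(S_up−S_dn) = (5.6980−0.5695)/(34.9380−29.8095) = 1.0000. V = [p*·5.6980 + (1−p*)·0.5695]/1.01 = 3.1027. B = V − Δ·S = -28.9505.
(3,2): S=37.5677. Δ = (V_up−V_dn)/(S_up−S_dn) = (11.7088−5.6980)/(40.9488−34.9380) = 1.0000. V = [p*·11.7088 + (1−p*)·5.6980]/1.01 = 8.6172. B = V − Δ·S = -28.9505.
(3,3): S=44.0310. Δ = (V_up−V_dn)/(S_up−S_dn) = (18.7538−11.7088)/(47.9938−40.9488) = 1.0000. V = [p*·18.7538 + (1−p*)·11.7088]/1.01 = 15.0805. B = V − Δ·S = -28.9505.
(2,0): S=29.4066. Δ = (V_up−V_dn)/(S_up−S_dn) = (3.1027−0.2819)/(32.0532−27.3481) = 0.5995. V = [p*·3.1027 + (1−p*)·0.2819]/1.01 = 1.6756. B = V − Δ·S = -15.9543.
(2,1): S=34.4658. Δ = (V_up−V_dn)/(S_up−S_dn) = (8.6172−3.1027)/(37.5677−32.0532) = 1.0000. V = [p*·8.6172 + (1−p*)·3.1027]/1.01 = 5.8019. B = V − Δ·S = -28.6639.
(2,2): S=40.3954. Δ = (V_up−V_dn)/(S_up−S_dn) = (15.0805−8.6172)/(44.0310−37.5677) = 1.0000. V = [p*·15.0805 + (1−p*)·8.6172]/1.01 = 11.7315. B = V − Δ·S = -28.6639.
(1,0): S=31.6200. Δ = (V_up−V_dn)/(S_up−S_dn) = (5.8019−1.6756)/(34.4658−29.4066) = 0.8156. V = [p*·5.8019 + (1−p*)·1.6756]/1.01 = 3.7017. B = V − Δ·S = -22.0882.
(1,1): S=37.0600. Δ = (V_up−V_dn)/(S_up−S_dn) = (11.7315−5.8019)/(40.3954−34.4658) = 1.0000. V = [p*·11.7315 + (1−p*)·5.8019]/1.01 = 8.6799. B = V − Δ·S = -28.3801.
(0,0): S=34.0000. Δ = (V_up−V_dn)/(S_up−S_dn) = (8.6799−3.7017)/(37.0600−31.6200) = 0.9151. V = [p*·8.6799 + (1−p*)·3.7017]/1.01 = 6.1295. B = V − Δ·S = -24.9843.
Check: Δ(0,0)·S0 + B(0,0) = 6.1295 = V0.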